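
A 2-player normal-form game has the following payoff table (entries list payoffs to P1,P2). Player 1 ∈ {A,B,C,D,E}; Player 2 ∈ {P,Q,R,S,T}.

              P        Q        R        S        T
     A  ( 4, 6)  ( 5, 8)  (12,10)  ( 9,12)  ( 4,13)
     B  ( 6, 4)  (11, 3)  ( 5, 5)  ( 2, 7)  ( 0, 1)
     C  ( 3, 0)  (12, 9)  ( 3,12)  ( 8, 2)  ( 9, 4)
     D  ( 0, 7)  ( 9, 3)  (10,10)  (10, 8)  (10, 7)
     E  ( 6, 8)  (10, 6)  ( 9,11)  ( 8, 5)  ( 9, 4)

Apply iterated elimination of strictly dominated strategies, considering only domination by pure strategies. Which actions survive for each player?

Survivors P1:{A,D} P2:{R,S,T}

P2 drop P (R beats it: A:10>6 B:5>4 C:12>0 D:10>7 E:11>8)
P2 drop Q (R beats it: A:10>8 B:5>3 C:12>9 D:10>3 E:11>6)
P1 drop B (A beats it: R:12>5 S:9>2 T:4>0)
P1 drop C (D beats it: R:10>3 S:10>8 T:10>9)
P1 drop E (D beats it: R:10>9 S:10>8 T:10>9)
P1→{A,D} P2→{R,S,T}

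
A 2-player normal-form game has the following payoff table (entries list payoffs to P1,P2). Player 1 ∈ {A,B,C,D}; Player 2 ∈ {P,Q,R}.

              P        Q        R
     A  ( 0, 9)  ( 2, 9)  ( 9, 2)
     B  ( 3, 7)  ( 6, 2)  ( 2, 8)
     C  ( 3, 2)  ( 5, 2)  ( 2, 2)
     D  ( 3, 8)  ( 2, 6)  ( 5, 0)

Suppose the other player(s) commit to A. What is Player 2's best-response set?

BR_2 = {P,Q}

u_2(P vs A) = 9
u_2(Q vs A) = 9
u_2(R vs A) = 2
max payoff 9 at {P,Q}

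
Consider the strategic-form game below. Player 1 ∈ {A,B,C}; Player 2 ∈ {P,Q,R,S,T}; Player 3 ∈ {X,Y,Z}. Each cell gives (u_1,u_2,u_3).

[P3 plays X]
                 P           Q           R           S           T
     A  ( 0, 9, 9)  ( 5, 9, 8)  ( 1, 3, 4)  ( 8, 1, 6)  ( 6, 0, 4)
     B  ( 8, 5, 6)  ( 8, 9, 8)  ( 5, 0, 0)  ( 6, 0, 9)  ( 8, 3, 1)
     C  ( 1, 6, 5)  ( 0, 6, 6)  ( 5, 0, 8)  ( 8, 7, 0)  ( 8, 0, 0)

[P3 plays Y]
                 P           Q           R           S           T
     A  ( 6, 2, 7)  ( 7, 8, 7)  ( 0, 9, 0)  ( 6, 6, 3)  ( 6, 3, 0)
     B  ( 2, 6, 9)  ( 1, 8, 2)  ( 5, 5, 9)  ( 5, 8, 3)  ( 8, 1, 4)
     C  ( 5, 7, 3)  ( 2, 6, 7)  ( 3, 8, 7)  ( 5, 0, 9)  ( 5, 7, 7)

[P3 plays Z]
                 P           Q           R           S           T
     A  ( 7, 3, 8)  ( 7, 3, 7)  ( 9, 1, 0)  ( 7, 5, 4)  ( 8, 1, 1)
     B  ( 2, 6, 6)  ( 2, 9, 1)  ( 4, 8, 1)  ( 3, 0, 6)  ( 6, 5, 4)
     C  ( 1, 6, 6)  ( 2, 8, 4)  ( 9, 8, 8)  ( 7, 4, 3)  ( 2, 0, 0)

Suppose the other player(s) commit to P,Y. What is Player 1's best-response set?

P1 best: {A}

u_1(A vs P,Y) = 6
u_1(B vs P,Y) = 2
u_1(C vs P,Y) = 5
max payoff 6 at {A}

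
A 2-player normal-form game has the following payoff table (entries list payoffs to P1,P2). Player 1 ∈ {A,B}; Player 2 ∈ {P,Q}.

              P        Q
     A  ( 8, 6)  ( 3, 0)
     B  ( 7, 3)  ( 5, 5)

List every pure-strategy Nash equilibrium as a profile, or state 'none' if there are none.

(A,P): NE
(A,Q): not NE [P1→B gives 5>3; P2→P gives 6>0]
(B,P): not NE [P1→A gives 8>7; P2→Q gives 5>3]
(B,Q): NE

PSNE = {(A,P), (B,Q)}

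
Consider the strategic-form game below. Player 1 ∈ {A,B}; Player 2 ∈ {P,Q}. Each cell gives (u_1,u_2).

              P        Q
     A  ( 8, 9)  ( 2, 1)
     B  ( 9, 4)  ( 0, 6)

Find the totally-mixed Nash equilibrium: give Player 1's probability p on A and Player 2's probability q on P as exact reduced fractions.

P1 indiff ⇒ q·8+(1-q)·2 = q·9+(1-q)·0 ⇒ q(-1) = (1-q)(-2) ⇒ q = 2/3
P2 indiff ⇒ p·9+(1-p)·4 = p·1+(1-p)·6 ⇒ p(8) = (1-p)(2) ⇒ p = 1/5

(p,q) = (1/5, 2/3)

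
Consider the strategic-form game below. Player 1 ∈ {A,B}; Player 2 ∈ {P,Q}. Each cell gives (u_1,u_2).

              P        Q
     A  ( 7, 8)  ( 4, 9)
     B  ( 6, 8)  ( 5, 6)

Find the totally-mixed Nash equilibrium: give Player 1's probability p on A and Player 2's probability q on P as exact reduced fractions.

P1 indiff ⇒ q·7+(1-q)·4 = q·6+(1-q)·5 ⇒ q(1) = (1-q)(1) ⇒ q = 1/2
P2 indiff ⇒ p·8+(1-p)·8 = p·9+(1-p)·6 ⇒ p(-1) = (1-p)(-2) ⇒ p = 2/3

p=2/3, q=1/2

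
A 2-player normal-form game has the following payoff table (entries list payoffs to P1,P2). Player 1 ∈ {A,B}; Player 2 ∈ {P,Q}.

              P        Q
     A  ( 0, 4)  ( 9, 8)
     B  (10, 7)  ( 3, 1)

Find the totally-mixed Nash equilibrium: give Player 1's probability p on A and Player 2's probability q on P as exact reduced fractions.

P1 indiff ⇒ q·0+(1-q)·9 = q·10+(1-q)·3 ⇒ q(-10) = (1-q)(-6) ⇒ q = 3/8
P2 indiff ⇒ p·4+(1-p)·7 = p·8+(1-p)·1 ⇒ p(-4) = (1-p)(-6) ⇒ p = 3/5

p=3/5, q=3/8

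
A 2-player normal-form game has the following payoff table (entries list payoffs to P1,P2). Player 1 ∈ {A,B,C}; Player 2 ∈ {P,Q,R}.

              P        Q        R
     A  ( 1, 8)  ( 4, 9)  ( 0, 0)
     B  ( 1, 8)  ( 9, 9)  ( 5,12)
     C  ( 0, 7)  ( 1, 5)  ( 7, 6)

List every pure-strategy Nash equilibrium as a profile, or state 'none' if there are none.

Equilibria: none

(A,P): not NE [P2→Q gives 9>8]
(A,Q): not NE [P1→B gives 9>4]
(A,R): not NE [P1→C gives 7>0; P2→Q gives 9>0]
(B,P): not NE [P2→R gives 12>8]
(B,Q): not NE [P2→R gives 12>9]
(B,R): not NE [P1→C gives 7>5]
(C,P): not NE [P1→B gives 1>0]
(C,Q): not NE [P1→B gives 9>1; P2→P gives 7>5]
(C,R): not NE [P2→P gives 7>6]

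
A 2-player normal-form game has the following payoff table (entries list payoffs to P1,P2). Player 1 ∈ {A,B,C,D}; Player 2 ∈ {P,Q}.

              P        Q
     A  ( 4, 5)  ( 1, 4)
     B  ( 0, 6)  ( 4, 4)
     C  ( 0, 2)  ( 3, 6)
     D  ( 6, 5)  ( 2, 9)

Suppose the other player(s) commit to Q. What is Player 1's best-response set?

argmax u_1 = {B}

u_1(A vs Q) = 1
u_1(B vs Q) = 4
u_1(C vs Q) = 3
u_1(D vs Q) = 2
max payoff 4 at {B}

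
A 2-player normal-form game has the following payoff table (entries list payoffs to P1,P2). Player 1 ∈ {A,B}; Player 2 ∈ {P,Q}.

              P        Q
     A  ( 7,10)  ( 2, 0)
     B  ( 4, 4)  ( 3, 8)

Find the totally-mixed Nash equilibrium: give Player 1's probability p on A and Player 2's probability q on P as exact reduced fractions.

P1 indiff ⇒ q·7+(1-q)·2 = q·4+(1-q)·3 ⇒ q(3) = (1-q)(1) ⇒ q = 1/4
P2 indiff ⇒ p·10+(1-p)·4 = p·0+(1-p)·8 ⇒ p(10) = (1-p)(4) ⇒ p = 2/7

P1 mixes 2/7 on A; P2 mixes 1/4 on P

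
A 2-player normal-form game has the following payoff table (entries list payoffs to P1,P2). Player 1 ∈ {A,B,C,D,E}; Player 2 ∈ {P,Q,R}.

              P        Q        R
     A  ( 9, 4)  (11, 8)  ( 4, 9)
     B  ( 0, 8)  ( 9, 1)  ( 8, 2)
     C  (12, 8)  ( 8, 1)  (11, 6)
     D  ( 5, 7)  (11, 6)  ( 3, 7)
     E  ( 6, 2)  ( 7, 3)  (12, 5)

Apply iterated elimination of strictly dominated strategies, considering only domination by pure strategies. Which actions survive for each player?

P2 drop Q (R beats it: A:9>8 B:2>1 C:6>1 D:7>6 E:5>3)
P1 drop A (C beats it: P:12>9 R:11>4)
P1 drop B (C beats it: P:12>0 R:11>8)
P1 drop D (C beats it: P:12>5 R:11>3)
P1→{C,E} P2→{P,R}

Remaining: P1:{C,E} P2:{P,R}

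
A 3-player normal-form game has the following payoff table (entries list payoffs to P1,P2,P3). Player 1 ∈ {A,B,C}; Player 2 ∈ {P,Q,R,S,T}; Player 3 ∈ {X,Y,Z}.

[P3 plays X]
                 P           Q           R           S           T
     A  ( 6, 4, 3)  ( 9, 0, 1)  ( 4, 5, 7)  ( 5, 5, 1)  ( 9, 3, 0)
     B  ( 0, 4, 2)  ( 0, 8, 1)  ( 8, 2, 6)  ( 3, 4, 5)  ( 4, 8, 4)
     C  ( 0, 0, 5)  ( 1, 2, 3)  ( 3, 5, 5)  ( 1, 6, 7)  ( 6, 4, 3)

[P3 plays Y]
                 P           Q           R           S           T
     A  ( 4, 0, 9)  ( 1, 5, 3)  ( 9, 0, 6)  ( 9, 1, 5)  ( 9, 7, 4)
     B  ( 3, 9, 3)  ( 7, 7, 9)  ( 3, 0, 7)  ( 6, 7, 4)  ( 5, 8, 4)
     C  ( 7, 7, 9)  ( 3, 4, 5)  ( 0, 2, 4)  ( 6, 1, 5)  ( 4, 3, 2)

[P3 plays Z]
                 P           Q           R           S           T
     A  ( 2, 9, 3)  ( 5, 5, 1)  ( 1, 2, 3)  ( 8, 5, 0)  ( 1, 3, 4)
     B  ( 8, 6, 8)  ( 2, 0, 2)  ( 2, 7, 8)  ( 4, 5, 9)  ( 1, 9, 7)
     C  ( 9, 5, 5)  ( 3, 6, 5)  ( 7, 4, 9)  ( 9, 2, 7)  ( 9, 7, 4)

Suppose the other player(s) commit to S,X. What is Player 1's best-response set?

argmax u_1 = {A}

u_1(A vs S,X) = 5
u_1(B vs S,X) = 3
u_1(C vs S,X) = 1
max payoff 5 at {A}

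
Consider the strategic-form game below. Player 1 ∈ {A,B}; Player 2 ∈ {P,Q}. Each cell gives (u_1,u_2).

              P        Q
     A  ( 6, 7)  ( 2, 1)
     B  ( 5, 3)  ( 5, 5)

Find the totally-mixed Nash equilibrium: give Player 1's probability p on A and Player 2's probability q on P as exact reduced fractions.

P1 indiff ⇒ q·6+(1-q)·2 = q·5+(1-q)·5 ⇒ q(1) = (1-q)(3) ⇒ q = 3/4
P2 indiff ⇒ p·7+(1-p)·3 = p·1+(1-p)·5 ⇒ p(6) = (1-p)(2) ⇒ p = 1/4

(p,q) = (1/4, 3/4)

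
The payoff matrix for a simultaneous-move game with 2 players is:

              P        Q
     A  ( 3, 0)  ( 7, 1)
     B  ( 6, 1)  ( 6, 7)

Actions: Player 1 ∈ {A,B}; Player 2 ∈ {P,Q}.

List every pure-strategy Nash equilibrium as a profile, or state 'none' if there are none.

(A,P): not NE [P1→B gives 6>3; P2→Q gives 1>0]
(A,Q): NE
(B,P): not NE [P2→Q gives 7>1]
(B,Q): not NE [P1→A gives 7>6]

NE set: (A,Q)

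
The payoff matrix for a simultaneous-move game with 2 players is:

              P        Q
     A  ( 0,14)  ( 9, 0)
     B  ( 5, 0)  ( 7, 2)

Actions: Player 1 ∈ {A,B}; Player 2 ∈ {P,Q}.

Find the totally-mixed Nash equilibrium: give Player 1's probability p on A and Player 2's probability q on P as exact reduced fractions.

P1 indiff ⇒ q·0+(1-q)·9 = q·5+(1-q)·7 ⇒ q(-5) = (1-q)(-2) ⇒ q = 2/7
P2 indiff ⇒ p·14+(1-p)·0 = p·0+(1-p)·2 ⇒ p(14) = (1-p)(2) ⇒ p = 1/8

p=1/8, q=2/7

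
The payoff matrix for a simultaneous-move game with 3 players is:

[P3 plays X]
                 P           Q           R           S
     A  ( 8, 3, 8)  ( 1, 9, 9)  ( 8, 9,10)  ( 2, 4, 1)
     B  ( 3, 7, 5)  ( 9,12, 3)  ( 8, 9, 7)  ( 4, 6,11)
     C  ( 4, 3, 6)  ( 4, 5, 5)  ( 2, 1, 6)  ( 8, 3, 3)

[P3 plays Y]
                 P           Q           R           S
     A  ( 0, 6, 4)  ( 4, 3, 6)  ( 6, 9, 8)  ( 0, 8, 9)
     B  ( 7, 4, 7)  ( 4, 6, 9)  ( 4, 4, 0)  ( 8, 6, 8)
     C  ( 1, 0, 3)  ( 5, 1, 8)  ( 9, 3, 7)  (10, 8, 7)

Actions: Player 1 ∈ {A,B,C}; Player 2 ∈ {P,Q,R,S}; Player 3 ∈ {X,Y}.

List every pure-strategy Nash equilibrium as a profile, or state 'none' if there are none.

(A,P,X): not NE [P2→R gives 9>3]
(A,P,Y): not NE [P1→B gives 7>0; P2→R gives 9>6; P3→X gives 8>4]
(A,Q,X): not NE [P1→B gives 9>1]
(A,Q,Y): not NE [P1→C gives 5>4; P2→R gives 9>3; P3→X gives 9>6]
(A,R,X): NE
(A,R,Y): not NE [P1→C gives 9>6; P3→X gives 10>8]
(A,S,X): not NE [P1→C gives 8>2; P2→R gives 9>4; P3→Y gives 9>1]
(A,S,Y): not NE [P1→C gives 10>0; P2→R gives 9>8]
(B,P,X): not NE [P1→A gives 8>3; P2→Q gives 12>7; P3→Y gives 7>5]
(B,P,Y): not NE [P2→S gives 6>4]
(B,Q,X): not NE [P3→Y gives 9>3]
(B,Q,Y): not NE [P1→C gives 5>4]
(B,R,X): not NE [P2→Q gives 12>9]
(B,R,Y): not NE [P1→C gives 9>4; P2→S gives 6>4; P3→X gives 7>0]
(B,S,X): not NE [P1→C gives 8>4; P2→Q gives 12>6]
(B,S,Y): not NE [P1→C gives 10>8; P3→X gives 11>8]
(C,P,X): not NE [P1→A gives 8>4; P2→Q gives 5>3]
(C,P,Y): not NE [P1→B gives 7>1; P2→S gives 8>0; P3→X gives 6>3]
(C,Q,X): not NE [P1→B gives 9>4; P3→Y gives 8>5]
(C,Q,Y): not NE [P2→S gives 8>1]
(C,R,X): not NE [P1→B gives 8>2; P2→Q gives 5>1; P3→Y gives 7>6]
(C,R,Y): not NE [P2→S gives 8>3]
(C,S,X): not NE [P2→Q gives 5>3; P3→Y gives 7>3]
(C,S,Y): NE

PSNE = {(A,R,X), (C,S,Y)}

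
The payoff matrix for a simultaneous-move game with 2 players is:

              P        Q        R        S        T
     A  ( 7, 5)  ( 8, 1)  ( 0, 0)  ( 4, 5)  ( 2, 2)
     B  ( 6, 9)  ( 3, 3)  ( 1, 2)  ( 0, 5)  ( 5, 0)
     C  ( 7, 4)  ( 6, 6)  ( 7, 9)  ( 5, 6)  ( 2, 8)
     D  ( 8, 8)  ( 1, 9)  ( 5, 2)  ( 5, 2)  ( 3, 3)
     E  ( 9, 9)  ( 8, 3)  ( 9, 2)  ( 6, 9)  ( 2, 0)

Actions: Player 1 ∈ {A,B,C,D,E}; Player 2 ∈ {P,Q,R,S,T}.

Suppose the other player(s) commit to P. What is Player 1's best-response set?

argmax u_1 = {E}

u_1(A vs P) = 7
u_1(B vs P) = 6
u_1(C vs P) = 7
u_1(D vs P) = 8
u_1(E vs P) = 9
max payoff 9 at {E}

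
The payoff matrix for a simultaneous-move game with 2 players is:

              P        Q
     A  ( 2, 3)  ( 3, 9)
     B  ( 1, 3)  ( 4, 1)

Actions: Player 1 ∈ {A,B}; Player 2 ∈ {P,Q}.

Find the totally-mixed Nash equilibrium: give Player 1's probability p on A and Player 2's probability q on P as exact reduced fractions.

(p,q) = (1/4, 1/2)

P1 indiff ⇒ q·2+(1-q)·3 = q·1+(1-q)·4 ⇒ q(1) = (1-q)(1) ⇒ q = 1/2
P2 indiff ⇒ p·3+(1-p)·3 = p·9+(1-p)·1 ⇒ p(-6) = (1-p)(-2) ⇒ p = 1/4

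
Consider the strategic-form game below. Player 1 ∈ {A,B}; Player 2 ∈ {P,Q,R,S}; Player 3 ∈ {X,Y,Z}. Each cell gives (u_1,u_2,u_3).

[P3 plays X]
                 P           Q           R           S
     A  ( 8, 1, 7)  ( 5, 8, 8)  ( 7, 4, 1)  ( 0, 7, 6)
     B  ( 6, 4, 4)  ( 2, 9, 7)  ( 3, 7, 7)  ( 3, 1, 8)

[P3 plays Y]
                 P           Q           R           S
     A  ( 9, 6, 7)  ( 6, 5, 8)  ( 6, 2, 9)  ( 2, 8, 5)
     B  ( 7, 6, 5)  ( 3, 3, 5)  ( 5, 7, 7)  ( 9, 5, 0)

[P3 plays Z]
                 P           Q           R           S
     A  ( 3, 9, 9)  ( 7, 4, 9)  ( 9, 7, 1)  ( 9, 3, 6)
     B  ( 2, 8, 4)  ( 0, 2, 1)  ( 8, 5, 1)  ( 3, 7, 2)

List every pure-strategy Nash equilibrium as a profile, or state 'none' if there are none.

(A,P,X): not NE [P2→Q gives 8>1; P3→Z gives 9>7]
(A,P,Y): not NE [P2→S gives 8>6; P3→Z gives 9>7]
(A,P,Z): NE
(A,Q,X): not NE [P3→Z gives 9>8]
(A,Q,Y): not NE [P2→S gives 8>5; P3→Z gives 9>8]
(A,Q,Z): not NE [P2→P gives 9>4]
(A,R,X): not NE [P2→Q gives 8>4; P3→Y gives 9>1]
(A,R,Y): not NE [P2→S gives 8>2]
(A,R,Z): not NE [P2→P gives 9>7; P3→Y gives 9>1]
(A,S,X): not NE [P1→B gives 3>0; P2→Q gives 8>7]
(A,S,Y): not NE [P1→B gives 9>2; P3→Z gives 6>5]
(A,S,Z): not NE [P2→P gives 9>3]
(B,P,X): not NE [P1→A gives 8>6; P2→Q gives 9>4; P3→Y gives 5>4]
(B,P,Y): not NE [P1→A gives 9>7; P2→R gives 7>6]
(B,P,Z): not NE [P1→A gives 3>2; P3→Y gives 5>4]
(B,Q,X): not NE [P1→A gives 5>2]
(B,Q,Y): not NE [P1→A gives 6>3; P2→R gives 7>3; P3→X gives 7>5]
(B,Q,Z): not NE [P1→A gives 7>0; P2→P gives 8>2; P3→X gives 7>1]
(B,R,X): not NE [P1→A gives 7>3; P2→Q gives 9>7]
(B,R,Y): not NE [P1→A gives 6>5]
(B,R,Z): not NE [P1→A gives 9>8; P2→P gives 8>5; P3→Y gives 7>1]
(B,S,X): not NE [P2→Q gives 9>1]
(B,S,Y): not NE [P2→R gives 7>5; P3→X gives 8>0]
(B,S,Z): not NE [P1→A gives 9>3; P2→P gives 8>7; P3→X gives 8>2]

Nash profiles: (A,P,Z)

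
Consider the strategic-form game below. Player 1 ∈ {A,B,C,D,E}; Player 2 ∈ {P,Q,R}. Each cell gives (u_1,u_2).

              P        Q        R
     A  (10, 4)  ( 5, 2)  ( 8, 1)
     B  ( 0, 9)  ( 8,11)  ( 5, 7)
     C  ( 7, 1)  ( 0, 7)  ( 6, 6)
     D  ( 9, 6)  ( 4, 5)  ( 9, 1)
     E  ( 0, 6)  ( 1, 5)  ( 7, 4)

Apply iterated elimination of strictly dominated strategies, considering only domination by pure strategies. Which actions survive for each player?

Remaining: P1:{A,B} P2:{P,Q}

P1 drop C (A beats it: P:10>7 Q:5>0 R:8>6)
P1 drop E (A beats it: P:10>0 Q:5>1 R:8>7)
P2 drop R (P beats it: A:4>1 B:9>7 D:6>1)
P1 drop D (A beats it: P:10>9 Q:5>4)
P1→{A,B} P2→{P,Q}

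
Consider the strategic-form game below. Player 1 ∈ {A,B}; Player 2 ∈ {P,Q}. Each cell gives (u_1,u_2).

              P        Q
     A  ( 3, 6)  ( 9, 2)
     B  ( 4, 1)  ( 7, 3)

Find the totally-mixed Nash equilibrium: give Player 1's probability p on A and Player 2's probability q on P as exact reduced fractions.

P1 mixes 1/3 on A; P2 mixes 2/3 on P

P1 indiff ⇒ q·3+(1-q)·9 = q·4+(1-q)·7 ⇒ q(-1) = (1-q)(-2) ⇒ q = 2/3
P2 indiff ⇒ p·6+(1-p)·1 = p·2+(1-p)·3 ⇒ p(4) = (1-p)(2) ⇒ p = 1/3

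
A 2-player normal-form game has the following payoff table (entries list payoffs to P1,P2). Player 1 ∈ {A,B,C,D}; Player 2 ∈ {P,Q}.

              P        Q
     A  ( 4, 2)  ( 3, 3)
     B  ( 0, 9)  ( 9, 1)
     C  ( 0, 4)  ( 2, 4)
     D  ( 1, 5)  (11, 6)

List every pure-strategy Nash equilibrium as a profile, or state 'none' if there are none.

Nash profiles: (D,Q)

(A,P): not NE [P2→Q gives 3>2]
(A,Q): not NE [P1→D gives 11>3]
(B,P): not NE [P1→A gives 4>0]
(B,Q): not NE [P1→D gives 11>9; P2→P gives 9>1]
(C,P): not NE [P1→A gives 4>0]
(C,Q): not NE [P1→D gives 11>2]
(D,P): not NE [P1→A gives 4>1; P2→Q gives 6>5]
(D,Q): NE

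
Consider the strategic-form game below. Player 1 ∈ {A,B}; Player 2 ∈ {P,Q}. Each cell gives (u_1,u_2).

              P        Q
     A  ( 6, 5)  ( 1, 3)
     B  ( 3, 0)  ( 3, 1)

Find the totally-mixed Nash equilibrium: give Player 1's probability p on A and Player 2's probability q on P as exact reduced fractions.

P1 mixes 1/3 on A; P2 mixes 2/5 on P

P1 indiff ⇒ q·6+(1-q)·1 = q·3+(1-q)·3 ⇒ q(3) = (1-q)(2) ⇒ q = 2/5
P2 indiff ⇒ p·5+(1-p)·0 = p·3+(1-p)·1 ⇒ p(2) = (1-p)(1) ⇒ p = 1/3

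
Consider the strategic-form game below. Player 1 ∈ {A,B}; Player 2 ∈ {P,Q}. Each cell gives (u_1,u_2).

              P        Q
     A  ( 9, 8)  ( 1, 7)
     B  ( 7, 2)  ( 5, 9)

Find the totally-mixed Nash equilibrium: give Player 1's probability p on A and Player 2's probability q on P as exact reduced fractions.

P1 indiff ⇒ q·9+(1-q)·1 = q·7+(1-q)·5 ⇒ q(2) = (1-q)(4) ⇒ q = 2/3
P2 indiff ⇒ p·8+(1-p)·2 = p·7+(1-p)·9 ⇒ p(1) = (1-p)(7) ⇒ p = 7/8

(p,q) = (7/8, 2/3)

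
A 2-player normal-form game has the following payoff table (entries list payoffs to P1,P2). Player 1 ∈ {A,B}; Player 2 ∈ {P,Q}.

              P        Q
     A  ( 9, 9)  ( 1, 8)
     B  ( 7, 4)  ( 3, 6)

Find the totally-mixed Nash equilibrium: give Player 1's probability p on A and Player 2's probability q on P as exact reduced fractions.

P1 indiff ⇒ q·9+(1-q)·1 = q·7+(1-q)·3 ⇒ q(2) = (1-q)(2) ⇒ q = 1/2
P2 indiff ⇒ p·9+(1-p)·4 = p·8+(1-p)·6 ⇒ p(1) = (1-p)(2) ⇒ p = 2/3

(p,q) = (2/3, 1/2)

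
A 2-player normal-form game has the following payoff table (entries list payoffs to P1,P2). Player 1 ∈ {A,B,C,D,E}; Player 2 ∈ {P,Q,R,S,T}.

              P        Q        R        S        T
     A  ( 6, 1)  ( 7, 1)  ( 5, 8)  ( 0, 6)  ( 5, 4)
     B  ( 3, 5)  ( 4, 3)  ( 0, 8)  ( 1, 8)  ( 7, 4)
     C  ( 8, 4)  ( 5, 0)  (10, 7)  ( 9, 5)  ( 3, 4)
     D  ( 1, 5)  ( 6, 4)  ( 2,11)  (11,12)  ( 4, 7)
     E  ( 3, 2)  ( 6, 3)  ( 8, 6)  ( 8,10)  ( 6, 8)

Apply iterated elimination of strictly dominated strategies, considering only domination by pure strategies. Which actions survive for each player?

IESDS → P1:{C,D} P2:{R,S}

P2 drop P (R beats it: A:8>1 B:8>5 C:7>4 D:11>5 E:6>2)
P2 drop Q (R beats it: A:8>1 B:8>3 C:7>0 D:11>4 E:6>3)
P1 drop A (E beats it: R:8>5 S:8>0 T:6>5)
P2 drop T (S beats it: B:8>4 C:5>4 D:12>7 E:10>8)
P1 drop B (C beats it: R:10>0 S:9>1)
P1 drop E (C beats it: R:10>8 S:9>8)
P1→{C,D} P2→{R,S}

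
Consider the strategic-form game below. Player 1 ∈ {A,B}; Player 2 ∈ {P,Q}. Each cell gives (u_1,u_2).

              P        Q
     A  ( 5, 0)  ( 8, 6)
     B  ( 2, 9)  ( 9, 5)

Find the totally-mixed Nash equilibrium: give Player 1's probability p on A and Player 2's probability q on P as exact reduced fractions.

P1 indiff ⇒ q·5+(1-q)·8 = q·2+(1-q)·9 ⇒ q(3) = (1-q)(1) ⇒ q = 1/4
P2 indiff ⇒ p·0+(1-p)·9 = p·6+(1-p)·5 ⇒ p(-6) = (1-p)(-4) ⇒ p = 2/5

P1 mixes 2/5 on A; P2 mixes 1/4 on P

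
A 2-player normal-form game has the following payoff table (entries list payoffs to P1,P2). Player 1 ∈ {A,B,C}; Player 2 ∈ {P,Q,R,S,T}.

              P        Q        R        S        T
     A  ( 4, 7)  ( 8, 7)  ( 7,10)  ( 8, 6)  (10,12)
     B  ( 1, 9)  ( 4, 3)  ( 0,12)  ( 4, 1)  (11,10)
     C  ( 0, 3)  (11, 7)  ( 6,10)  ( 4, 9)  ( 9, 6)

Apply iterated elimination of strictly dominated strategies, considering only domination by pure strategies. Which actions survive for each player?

Remaining: P1:{A,B} P2:{R,T}

P2 drop P (R beats it: A:10>7 B:12>9 C:10>3)
P2 drop Q (R beats it: A:10>7 B:12>3 C:10>7)
P1 drop C (A beats it: R:7>6 S:8>4 T:10>9)
P2 drop S (R beats it: A:10>6 B:12>1)
P1→{A,B} P2→{R,T}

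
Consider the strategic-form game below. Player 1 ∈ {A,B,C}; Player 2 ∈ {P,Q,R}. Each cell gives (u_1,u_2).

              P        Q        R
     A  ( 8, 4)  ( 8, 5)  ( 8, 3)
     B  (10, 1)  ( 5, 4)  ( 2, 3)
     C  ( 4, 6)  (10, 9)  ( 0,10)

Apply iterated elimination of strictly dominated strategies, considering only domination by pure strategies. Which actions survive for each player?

Remaining: P1:{A,C} P2:{Q,R}

P2 drop P (Q beats it: A:5>4 B:4>1 C:9>6)
P1 drop B (A beats it: Q:8>5 R:8>2)
P1→{A,C} P2→{Q,R}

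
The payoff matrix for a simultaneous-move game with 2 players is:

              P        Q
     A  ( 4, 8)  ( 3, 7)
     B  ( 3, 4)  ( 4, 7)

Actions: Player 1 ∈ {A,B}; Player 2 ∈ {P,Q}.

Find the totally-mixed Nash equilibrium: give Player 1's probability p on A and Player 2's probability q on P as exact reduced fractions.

P1 indiff ⇒ q·4+(1-q)·3 = q·3+(1-q)·4 ⇒ q(1) = (1-q)(1) ⇒ q = 1/2
P2 indiff ⇒ p·8+(1-p)·4 = p·7+(1-p)·7 ⇒ p(1) = (1-p)(3) ⇒ p = 3/4

(p,q) = (3/4, 1/2)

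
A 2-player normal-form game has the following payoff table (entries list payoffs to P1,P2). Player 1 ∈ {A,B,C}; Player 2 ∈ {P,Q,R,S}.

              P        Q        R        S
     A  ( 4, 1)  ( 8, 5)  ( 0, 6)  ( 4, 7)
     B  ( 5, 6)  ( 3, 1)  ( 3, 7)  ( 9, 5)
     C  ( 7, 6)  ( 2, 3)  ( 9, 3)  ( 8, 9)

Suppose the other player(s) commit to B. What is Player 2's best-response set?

u_2(P vs B) = 6
u_2(Q vs B) = 1
u_2(R vs B) = 7
u_2(S vs B) = 5
max payoff 7 at {R}

P2 best: {R}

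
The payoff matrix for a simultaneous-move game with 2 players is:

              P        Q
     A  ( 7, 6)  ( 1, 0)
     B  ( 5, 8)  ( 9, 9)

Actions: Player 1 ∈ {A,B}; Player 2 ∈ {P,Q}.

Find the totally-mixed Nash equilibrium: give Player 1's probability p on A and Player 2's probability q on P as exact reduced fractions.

P1 mixes 1/7 on A; P2 mixes 4/5 on P

P1 indiff ⇒ q·7+(1-q)·1 = q·5+(1-q)·9 ⇒ q(2) = (1-q)(8) ⇒ q = 4/5
P2 indiff ⇒ p·6+(1-p)·8 = p·0+(1-p)·9 ⇒ p(6) = (1-p)(1) ⇒ p = 1/7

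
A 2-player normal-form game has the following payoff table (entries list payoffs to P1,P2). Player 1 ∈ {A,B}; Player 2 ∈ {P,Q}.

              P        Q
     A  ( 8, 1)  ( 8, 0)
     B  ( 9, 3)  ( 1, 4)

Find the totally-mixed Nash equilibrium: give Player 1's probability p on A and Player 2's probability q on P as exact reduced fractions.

P1 mixes 1/2 on A; P2 mixes 7/8 on P

P1 indiff ⇒ q·8+(1-q)·8 = q·9+(1-q)·1 ⇒ q(-1) = (1-q)(-7) ⇒ q = 7/8
P2 indiff ⇒ p·1+(1-p)·3 = p·0+(1-p)·4 ⇒ p(1) = (1-p)(1) ⇒ p = 1/2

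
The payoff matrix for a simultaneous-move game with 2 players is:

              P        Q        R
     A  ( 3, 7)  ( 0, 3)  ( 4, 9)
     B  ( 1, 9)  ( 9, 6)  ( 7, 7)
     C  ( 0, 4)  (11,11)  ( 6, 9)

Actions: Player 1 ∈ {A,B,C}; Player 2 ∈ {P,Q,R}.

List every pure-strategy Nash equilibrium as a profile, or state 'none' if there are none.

Nash profiles: (C,Q)

(A,P): not NE [P2→R gives 9>7]
(A,Q): not NE [P1→C gives 11>0; P2→R gives 9>3]
(A,R): not NE [P1→B gives 7>4]
(B,P): not NE [P1→A gives 3>1]
(B,Q): not NE [P1→C gives 11>9; P2→P gives 9>6]
(B,R): not NE [P2→P gives 9>7]
(C,P): not NE [P1→A gives 3>0; P2→Q gives 11>4]
(C,Q): NE
(C,R): not NE [P1→B gives 7>6; P2→Q gives 11>9]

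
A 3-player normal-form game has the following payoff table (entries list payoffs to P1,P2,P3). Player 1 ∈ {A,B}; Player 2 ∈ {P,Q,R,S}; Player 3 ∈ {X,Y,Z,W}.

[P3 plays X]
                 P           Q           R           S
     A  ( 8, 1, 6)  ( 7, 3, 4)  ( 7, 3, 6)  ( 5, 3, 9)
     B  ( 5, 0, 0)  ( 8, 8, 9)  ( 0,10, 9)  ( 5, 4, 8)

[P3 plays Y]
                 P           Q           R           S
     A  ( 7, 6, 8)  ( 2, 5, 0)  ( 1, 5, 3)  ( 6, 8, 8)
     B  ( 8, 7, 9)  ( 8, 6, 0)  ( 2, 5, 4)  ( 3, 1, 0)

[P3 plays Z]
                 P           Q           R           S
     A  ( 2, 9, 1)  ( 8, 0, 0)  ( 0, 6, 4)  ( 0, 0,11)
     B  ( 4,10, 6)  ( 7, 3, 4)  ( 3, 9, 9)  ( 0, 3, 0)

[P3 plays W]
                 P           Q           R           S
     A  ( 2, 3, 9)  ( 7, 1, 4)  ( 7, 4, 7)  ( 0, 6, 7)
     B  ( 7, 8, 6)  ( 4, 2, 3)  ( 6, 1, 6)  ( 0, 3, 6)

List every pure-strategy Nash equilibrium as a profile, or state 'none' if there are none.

PSNE = {(B,P,Y)}

(A,P,X): not NE [P2→S gives 3>1; P3→W gives 9>6]
(A,P,Y): not NE [P1→B gives 8>7; P2→S gives 8>6; P3→W gives 9>8]
(A,P,Z): not NE [P1→B gives 4>2; P3→W gives 9>1]
(A,P,W): not NE [P1→B gives 7>2; P2→S gives 6>3]
(A,Q,X): not NE [P1→B gives 8>7]
(A,Q,Y): not NE [P1→B gives 8>2; P2→S gives 8>5; P3→W gives 4>0]
(A,Q,Z): not NE [P2→P gives 9>0; P3→W gives 4>0]
(A,Q,W): not NE [P2→S gives 6>1]
(A,R,X): not NE [P3→W gives 7>6]
(A,R,Y): not NE [P1→B gives 2>1; P2→S gives 8>5; P3→W gives 7>3]
(A,R,Z): not NE [P1→B gives 3>0; P2→P gives 9>6; P3→W gives 7>4]
(A,R,W): not NE [P2→S gives 6>4]
(A,S,X): not NE [P3→Z gives 11>9]
(A,S,Y): not NE [P3→Z gives 11>8]
(A,S,Z): not NE [P2→P gives 9>0]
(A,S,W): not NE [P3→Z gives 11>7]
(B,P,X): not NE [P1→A gives 8>5; P2→R gives 10>0; P3→Y gives 9>0]
(B,P,Y): NE
(B,P,Z): not NE [P3→Y gives 9>6]
(B,P,W): not NE [P3→Y gives 9>6]
(B,Q,X): not NE [P2→R gives 10>8]
(B,Q,Y): not NE [P2→P gives 7>6; P3→X gives 9>0]
(B,Q,Z): not NE [P1→A gives 8>7; P2→P gives 10>3; P3→X gives 9>4]
(B,Q,W): not NE [P1→A gives 7>4; P2→P gives 8>2; P3→X gives 9>3]
(B,R,X): not NE [P1→A gives 7>0]
(B,R,Y): not NE [P2→P gives 7>5; P3→Z gives 9>4]
(B,R,Z): not NE [P2→P gives 10>9]
(B,R,W): not NE [P1→A gives 7>6; P2→P gives 8>1; P3→Z gives 9>6]
(B,S,X): not NE [P2→R gives 10>4]
(B,S,Y): not NE [P1→A gives 6>3; P2→P gives 7>1; P3→X gives 8>0]
(B,S,Z): not NE [P2→P gives 10>3; P3→X gives 8>0]
(B,S,W): not NE [P2→P gives 8>3; P3→X gives 8>6]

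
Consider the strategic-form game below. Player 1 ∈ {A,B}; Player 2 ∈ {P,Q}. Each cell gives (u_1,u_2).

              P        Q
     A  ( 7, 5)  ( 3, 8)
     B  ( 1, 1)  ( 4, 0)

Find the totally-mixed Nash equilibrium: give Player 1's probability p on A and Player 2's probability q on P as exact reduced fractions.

(p,q) = (1/4, 1/7)

P1 indiff ⇒ q·7+(1-q)·3 = q·1+(1-q)·4 ⇒ q(6) = (1-q)(1) ⇒ q = 1/7
P2 indiff ⇒ p·5+(1-p)·1 = p·8+(1-p)·0 ⇒ p(-3) = (1-p)(-1) ⇒ p = 1/4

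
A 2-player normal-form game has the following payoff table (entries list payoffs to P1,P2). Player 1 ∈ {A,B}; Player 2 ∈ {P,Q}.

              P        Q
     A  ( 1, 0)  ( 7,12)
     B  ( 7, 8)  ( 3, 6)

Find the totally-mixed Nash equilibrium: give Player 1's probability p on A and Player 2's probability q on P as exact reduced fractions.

(p,q) = (1/7, 2/5)

P1 indiff ⇒ q·1+(1-q)·7 = q·7+(1-q)·3 ⇒ q(-6) = (1-q)(-4) ⇒ q = 2/5
P2 indiff ⇒ p·0+(1-p)·8 = p·12+(1-p)·6 ⇒ p(-12) = (1-p)(-2) ⇒ p = 1/7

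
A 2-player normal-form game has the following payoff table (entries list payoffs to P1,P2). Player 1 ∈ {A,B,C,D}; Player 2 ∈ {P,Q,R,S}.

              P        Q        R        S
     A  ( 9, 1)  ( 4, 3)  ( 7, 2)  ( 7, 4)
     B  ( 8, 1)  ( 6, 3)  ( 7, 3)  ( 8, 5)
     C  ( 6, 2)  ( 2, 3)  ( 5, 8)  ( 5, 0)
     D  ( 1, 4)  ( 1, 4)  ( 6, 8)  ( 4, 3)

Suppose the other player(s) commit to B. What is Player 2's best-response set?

BR_2 = {S}

u_2(P vs B) = 1
u_2(Q vs B) = 3
u_2(R vs B) = 3
u_2(S vs B) = 5
max payoff 5 at {S}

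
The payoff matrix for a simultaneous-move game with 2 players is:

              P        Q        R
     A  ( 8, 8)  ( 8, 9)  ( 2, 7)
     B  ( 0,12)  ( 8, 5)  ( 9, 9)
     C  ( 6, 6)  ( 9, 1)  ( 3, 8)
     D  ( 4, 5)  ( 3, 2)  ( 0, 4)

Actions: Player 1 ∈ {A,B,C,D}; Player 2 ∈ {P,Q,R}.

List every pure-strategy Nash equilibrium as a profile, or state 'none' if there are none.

(A,P): not NE [P2→Q gives 9>8]
(A,Q): not NE [P1→C gives 9>8]
(A,R): not NE [P1→B gives 9>2; P2→Q gives 9>7]
(B,P): not NE [P1→A gives 8>0]
(B,Q): not NE [P1→C gives 9>8; P2→P gives 12>5]
(B,R): not NE [P2→P gives 12>9]
(C,P): not NE [P1→A gives 8>6; P2→R gives 8>6]
(C,Q): not NE [P2→R gives 8>1]
(C,R): not NE [P1→B gives 9>3]
(D,P): not NE [P1→A gives 8>4]
(D,Q): not NE [P1→C gives 9>3; P2→P gives 5>2]
(D,R): not NE [P1→B gives 9>0; P2→P gives 5>4]

PSNE: ∅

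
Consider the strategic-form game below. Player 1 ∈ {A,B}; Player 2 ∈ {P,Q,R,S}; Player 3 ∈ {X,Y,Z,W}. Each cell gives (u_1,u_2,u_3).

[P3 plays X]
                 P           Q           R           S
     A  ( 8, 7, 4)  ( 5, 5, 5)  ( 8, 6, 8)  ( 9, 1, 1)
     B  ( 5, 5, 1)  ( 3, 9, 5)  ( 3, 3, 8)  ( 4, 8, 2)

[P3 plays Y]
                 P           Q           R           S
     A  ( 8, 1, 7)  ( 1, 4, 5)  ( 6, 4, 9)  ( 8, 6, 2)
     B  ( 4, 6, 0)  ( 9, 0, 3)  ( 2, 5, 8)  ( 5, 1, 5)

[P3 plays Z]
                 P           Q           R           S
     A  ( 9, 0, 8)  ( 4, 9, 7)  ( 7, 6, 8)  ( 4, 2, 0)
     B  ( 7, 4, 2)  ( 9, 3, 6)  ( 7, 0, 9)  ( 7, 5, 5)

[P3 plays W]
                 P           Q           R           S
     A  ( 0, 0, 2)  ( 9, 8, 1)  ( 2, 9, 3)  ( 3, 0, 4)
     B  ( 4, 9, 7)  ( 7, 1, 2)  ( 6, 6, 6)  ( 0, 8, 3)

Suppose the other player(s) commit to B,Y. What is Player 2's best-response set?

argmax u_2 = {P}

u_2(P vs B,Y) = 6
u_2(Q vs B,Y) = 0
u_2(R vs B,Y) = 5
u_2(S vs B,Y) = 1
max payoff 6 at {P}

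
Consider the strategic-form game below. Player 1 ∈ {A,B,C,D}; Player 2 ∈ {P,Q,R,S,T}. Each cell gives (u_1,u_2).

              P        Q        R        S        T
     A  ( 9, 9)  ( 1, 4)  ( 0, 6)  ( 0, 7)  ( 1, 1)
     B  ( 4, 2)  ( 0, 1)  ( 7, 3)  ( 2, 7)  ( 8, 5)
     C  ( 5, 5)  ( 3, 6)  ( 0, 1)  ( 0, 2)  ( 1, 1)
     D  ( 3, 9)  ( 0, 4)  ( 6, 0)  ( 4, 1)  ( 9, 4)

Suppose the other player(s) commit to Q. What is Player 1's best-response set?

P1 best: {C}

u_1(A vs Q) = 1
u_1(B vs Q) = 0
u_1(C vs Q) = 3
u_1(D vs Q) = 0
max payoff 3 at {C}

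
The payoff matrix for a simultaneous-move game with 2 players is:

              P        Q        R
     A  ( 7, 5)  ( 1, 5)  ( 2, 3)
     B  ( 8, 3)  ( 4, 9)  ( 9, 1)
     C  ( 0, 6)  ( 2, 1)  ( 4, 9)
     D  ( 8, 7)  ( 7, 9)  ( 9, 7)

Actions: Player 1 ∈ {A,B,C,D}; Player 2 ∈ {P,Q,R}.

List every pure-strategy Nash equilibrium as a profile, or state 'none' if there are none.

NE set: (D,Q)

(A,P): not NE [P1→D gives 8>7]
(A,Q): not NE [P1→D gives 7>1]
(A,R): not NE [P1→D gives 9>2; P2→Q gives 5>3]
(B,P): not NE [P2→Q gives 9>3]
(B,Q): not NE [P1→D gives 7>4]
(B,R): not NE [P2→Q gives 9>1]
(C,P): not NE [P1→D gives 8>0; P2→R gives 9>6]
(C,Q): not NE [P1→D gives 7>2; P2→R gives 9>1]
(C,R): not NE [P1→D gives 9>4]
(D,P): not NE [P2→Q gives 9>7]
(D,Q): NE
(D,R): not NE [P2→Q gives 9>7]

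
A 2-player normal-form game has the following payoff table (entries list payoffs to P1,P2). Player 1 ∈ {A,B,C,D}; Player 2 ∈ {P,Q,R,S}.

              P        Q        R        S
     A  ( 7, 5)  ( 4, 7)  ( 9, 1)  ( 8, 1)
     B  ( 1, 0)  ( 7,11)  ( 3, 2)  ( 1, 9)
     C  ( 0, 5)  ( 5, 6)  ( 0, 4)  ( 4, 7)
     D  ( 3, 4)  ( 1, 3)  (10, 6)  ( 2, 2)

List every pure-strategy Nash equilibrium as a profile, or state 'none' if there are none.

PSNE = {(B,Q), (D,R)}

(A,P): not NE [P2→Q gives 7>5]
(A,Q): not NE [P1→B gives 7>4]
(A,R): not NE [P1→D gives 10>9; P2→Q gives 7>1]
(A,S): not NE [P2→Q gives 7>1]
(B,P): not NE [P1→A gives 7>1; P2→Q gives 11>0]
(B,Q): NE
(B,R): not NE [P1→D gives 10>3; P2→Q gives 11>2]
(B,S): not NE [P1→A gives 8>1; P2→Q gives 11>9]
(C,P): not NE [P1→A gives 7>0; P2→S gives 7>5]
(C,Q): not NE [P1→B gives 7>5; P2→S gives 7>6]
(C,R): not NE [P1→D gives 10>0; P2→S gives 7>4]
(C,S): not NE [P1→A gives 8>4]
(D,P): not NE [P1→A gives 7>3; P2→R gives 6>4]
(D,Q): not NE [P1→B gives 7>1; P2→R gives 6>3]
(D,R): NE
(D,S): not NE [P1→A gives 8>2; P2→R gives 6>2]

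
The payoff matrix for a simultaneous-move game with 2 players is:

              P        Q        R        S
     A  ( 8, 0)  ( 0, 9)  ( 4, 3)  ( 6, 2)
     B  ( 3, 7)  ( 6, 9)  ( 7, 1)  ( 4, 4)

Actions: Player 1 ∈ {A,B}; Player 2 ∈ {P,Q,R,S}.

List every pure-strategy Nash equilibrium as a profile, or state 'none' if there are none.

NE set: (B,Q)

(A,P): not NE [P2→Q gives 9>0]
(A,Q): not NE [P1→B gives 6>0]
(A,R): not NE [P1→B gives 7>4; P2→Q gives 9>3]
(A,S): not NE [P2→Q gives 9>2]
(B,P): not NE [P1→A gives 8>3; P2→Q gives 9>7]
(B,Q): NE
(B,R): not NE [P2→Q gives 9>1]
(B,S): not NE [P1→A gives 6>4; P2→Q gives 9>4]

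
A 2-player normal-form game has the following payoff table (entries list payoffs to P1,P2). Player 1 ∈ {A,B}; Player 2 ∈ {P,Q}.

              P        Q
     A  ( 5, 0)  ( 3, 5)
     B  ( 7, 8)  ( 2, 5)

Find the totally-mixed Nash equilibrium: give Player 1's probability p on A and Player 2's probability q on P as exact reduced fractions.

(p,q) = (3/8, 1/3)

P1 indiff ⇒ q·5+(1-q)·3 = q·7+(1-q)·2 ⇒ q(-2) = (1-q)(-1) ⇒ q = 1/3
P2 indiff ⇒ p·0+(1-p)·8 = p·5+(1-p)·5 ⇒ p(-5) = (1-p)(-3) ⇒ p = 3/8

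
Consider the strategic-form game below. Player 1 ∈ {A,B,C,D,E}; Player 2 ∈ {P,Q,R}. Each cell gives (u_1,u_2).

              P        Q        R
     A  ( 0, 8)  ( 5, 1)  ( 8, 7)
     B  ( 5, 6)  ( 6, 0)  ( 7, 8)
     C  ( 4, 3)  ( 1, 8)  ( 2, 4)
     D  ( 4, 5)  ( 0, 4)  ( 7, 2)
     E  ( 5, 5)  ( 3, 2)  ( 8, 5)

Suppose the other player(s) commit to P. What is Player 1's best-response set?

BR_1 = {B,E}

u_1(A vs P) = 0
u_1(B vs P) = 5
u_1(C vs P) = 4
u_1(D vs P) = 4
u_1(E vs P) = 5
max payoff 5 at {B,E}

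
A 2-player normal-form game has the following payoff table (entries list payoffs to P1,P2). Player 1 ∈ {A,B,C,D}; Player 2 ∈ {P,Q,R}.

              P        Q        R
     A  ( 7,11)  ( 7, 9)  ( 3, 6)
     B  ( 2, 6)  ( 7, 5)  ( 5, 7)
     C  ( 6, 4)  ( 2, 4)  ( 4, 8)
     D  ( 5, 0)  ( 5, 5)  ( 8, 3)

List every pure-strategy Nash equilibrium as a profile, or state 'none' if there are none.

(A,P): NE
(A,Q): not NE [P2→P gives 11>9]
(A,R): not NE [P1→D gives 8>3; P2→P gives 11>6]
(B,P): not NE [P1→A gives 7>2; P2→R gives 7>6]
(B,Q): not NE [P2→R gives 7>5]
(B,R): not NE [P1→D gives 8>5]
(C,P): not NE [P1→A gives 7>6; P2→R gives 8>4]
(C,Q): not NE [P1→B gives 7>2; P2→R gives 8>4]
(C,R): not NE [P1→D gives 8>4]
(D,P): not NE [P1→A gives 7>5; P2→Q gives 5>0]
(D,Q): not NE [P1→B gives 7>5]
(D,R): not NE [P2→Q gives 5>3]

PSNE = {(A,P)}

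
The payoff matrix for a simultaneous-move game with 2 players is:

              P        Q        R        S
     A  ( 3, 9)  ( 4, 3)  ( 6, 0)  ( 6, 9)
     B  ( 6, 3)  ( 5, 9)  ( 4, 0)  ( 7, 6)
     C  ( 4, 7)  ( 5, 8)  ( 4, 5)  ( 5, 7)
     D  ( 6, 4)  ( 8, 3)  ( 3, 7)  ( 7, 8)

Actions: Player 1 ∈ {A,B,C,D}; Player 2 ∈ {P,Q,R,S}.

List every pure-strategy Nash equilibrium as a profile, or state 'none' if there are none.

Nash profiles: (D,S)

(A,P): not NE [P1→D gives 6>3]
(A,Q): not NE [P1→D gives 8>4; P2→S gives 9>3]
(A,R): not NE [P2→S gives 9>0]
(A,S): not NE [P1→D gives 7>6]
(B,P): not NE [P2→Q gives 9>3]
(B,Q): not NE [P1→D gives 8>5]
(B,R): not NE [P1→A gives 6>4; P2→Q gives 9>0]
(B,S): not NE [P2→Q gives 9>6]
(C,P): not NE [P1→D gives 6>4; P2→Q gives 8>7]
(C,Q): not NE [P1→D gives 8>5]
(C,R): not NE [P1→A gives 6>4; P2→Q gives 8>5]
(C,S): not NE [P1→D gives 7>5; P2→Q gives 8>7]
(D,P): not NE [P2→S gives 8>4]
(D,Q): not NE [P2→S gives 8>3]
(D,R): not NE [P1→A gives 6>3; P2→S gives 8>7]
(D,S): NE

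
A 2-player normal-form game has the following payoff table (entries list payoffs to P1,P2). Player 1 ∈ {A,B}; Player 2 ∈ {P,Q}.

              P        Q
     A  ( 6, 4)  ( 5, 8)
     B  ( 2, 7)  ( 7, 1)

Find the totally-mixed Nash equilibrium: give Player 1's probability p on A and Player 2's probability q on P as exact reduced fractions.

(p,q) = (3/5, 1/3)

P1 indiff ⇒ q·6+(1-q)·5 = q·2+(1-q)·7 ⇒ q(4) = (1-q)(2) ⇒ q = 1/3
P2 indiff ⇒ p·4+(1-p)·7 = p·8+(1-p)·1 ⇒ p(-4) = (1-p)(-6) ⇒ p = 3/5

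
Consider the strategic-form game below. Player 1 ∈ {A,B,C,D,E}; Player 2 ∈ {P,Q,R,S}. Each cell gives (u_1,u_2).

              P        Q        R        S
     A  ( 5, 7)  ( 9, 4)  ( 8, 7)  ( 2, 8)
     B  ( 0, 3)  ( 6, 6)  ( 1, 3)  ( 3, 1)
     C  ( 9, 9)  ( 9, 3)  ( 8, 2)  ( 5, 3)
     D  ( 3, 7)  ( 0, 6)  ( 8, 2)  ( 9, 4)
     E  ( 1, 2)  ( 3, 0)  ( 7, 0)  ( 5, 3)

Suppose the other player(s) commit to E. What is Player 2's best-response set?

BR_2 = {S}

u_2(P vs E) = 2
u_2(Q vs E) = 0
u_2(R vs E) = 0
u_2(S vs E) = 3
max payoff 3 at {S}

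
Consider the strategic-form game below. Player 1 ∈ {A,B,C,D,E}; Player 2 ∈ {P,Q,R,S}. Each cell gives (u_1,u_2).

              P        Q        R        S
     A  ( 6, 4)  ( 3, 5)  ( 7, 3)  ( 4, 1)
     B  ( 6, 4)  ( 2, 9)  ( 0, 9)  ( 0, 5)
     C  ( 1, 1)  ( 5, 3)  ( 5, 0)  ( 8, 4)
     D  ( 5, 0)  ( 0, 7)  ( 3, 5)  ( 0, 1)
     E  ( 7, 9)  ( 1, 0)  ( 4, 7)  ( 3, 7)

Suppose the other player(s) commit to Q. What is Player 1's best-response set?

P1 best: {C}

u_1(A vs Q) = 3
u_1(B vs Q) = 2
u_1(C vs Q) = 5
u_1(D vs Q) = 0
u_1(E vs Q) = 1
max payoff 5 at {C}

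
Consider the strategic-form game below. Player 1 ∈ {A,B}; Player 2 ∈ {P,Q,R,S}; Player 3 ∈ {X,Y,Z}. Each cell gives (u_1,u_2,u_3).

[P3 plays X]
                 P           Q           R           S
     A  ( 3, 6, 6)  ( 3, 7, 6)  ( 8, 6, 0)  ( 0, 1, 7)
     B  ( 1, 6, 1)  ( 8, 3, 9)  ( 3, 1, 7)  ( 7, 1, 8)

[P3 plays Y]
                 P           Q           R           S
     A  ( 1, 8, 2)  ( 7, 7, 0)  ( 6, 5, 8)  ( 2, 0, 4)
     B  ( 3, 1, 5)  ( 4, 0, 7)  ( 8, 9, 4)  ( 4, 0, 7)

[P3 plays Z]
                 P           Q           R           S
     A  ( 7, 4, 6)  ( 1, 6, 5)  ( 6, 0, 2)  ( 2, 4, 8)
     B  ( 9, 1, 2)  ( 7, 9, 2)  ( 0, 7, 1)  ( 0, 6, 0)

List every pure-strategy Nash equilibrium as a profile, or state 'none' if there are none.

(A,P,X): not NE [P2→Q gives 7>6]
(A,P,Y): not NE [P1→B gives 3>1; P3→Z gives 6>2]
(A,P,Z): not NE [P1→B gives 9>7; P2→Q gives 6>4]
(A,Q,X): not NE [P1→B gives 8>3]
(A,Q,Y): not NE [P2→P gives 8>7; P3→X gives 6>0]
(A,Q,Z): not NE [P1→B gives 7>1; P3→X gives 6>5]
(A,R,X): not NE [P2→Q gives 7>6; P3→Y gives 8>0]
(A,R,Y): not NE [P1→B gives 8>6; P2→P gives 8>5]
(A,R,Z): not NE [P2→Q gives 6>0; P3→Y gives 8>2]
(A,S,X): not NE [P1→B gives 7>0; P2→Q gives 7>1; P3→Z gives 8>7]
(A,S,Y): not NE [P1→B gives 4>2; P2→P gives 8>0; P3→Z gives 8>4]
(A,S,Z): not NE [P2→Q gives 6>4]
(B,P,X): not NE [P1→A gives 3>1; P3→Y gives 5>1]
(B,P,Y): not NE [P2→R gives 9>1]
(B,P,Z): not NE [P2→Q gives 9>1; P3→Y gives 5>2]
(B,Q,X): not NE [P2→P gives 6>3]
(B,Q,Y): not NE [P1→A gives 7>4; P2→R gives 9>0; P3→X gives 9>7]
(B,Q,Z): not NE [P3→X gives 9>2]
(B,R,X): not NE [P1→A gives 8>3; P2→P gives 6>1]
(B,R,Y): not NE [P3→X gives 7>4]
(B,R,Z): not NE [P1→A gives 6>0; P2→Q gives 9>7; P3→X gives 7>1]
(B,S,X): not NE [P2→P gives 6>1]
(B,S,Y): not NE [P2→R gives 9>0; P3→X gives 8>7]
(B,S,Z): not NE [P1→A gives 2>0; P2→Q gives 9>6; P3→X gives 8>0]

No pure NE.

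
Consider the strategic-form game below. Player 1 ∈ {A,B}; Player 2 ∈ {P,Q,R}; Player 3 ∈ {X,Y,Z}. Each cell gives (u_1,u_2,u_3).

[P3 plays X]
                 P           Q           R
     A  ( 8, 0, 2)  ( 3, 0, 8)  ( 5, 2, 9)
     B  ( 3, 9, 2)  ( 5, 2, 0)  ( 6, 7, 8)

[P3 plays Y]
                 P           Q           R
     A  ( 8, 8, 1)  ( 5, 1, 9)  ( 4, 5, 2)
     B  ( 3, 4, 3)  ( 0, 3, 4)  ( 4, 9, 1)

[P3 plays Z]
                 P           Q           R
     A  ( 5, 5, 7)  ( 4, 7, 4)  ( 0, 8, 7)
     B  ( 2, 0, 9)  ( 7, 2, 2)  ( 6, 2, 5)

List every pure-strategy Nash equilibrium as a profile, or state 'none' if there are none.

PSNE: ∅

(A,P,X): not NE [P2→R gives 2>0; P3→Z gives 7>2]
(A,P,Y): not NE [P3→Z gives 7>1]
(A,P,Z): not NE [P2→R gives 8>5]
(A,Q,X): not NE [P1→B gives 5>3; P2→R gives 2>0; P3→Y gives 9>8]
(A,Q,Y): not NE [P2→P gives 8>1]
(A,Q,Z): not NE [P1→B gives 7>4; P2→R gives 8>7; P3→Y gives 9>4]
(A,R,X): not NE [P1→B gives 6>5]
(A,R,Y): not NE [P2→P gives 8>5; P3→X gives 9>2]
(A,R,Z): not NE [P1→B gives 6>0; P3→X gives 9>7]
(B,P,X): not NE [P1→A gives 8>3; P3→Z gives 9>2]
(B,P,Y): not NE [P1→A gives 8>3; P2→R gives 9>4; P3→Z gives 9>3]
(B,P,Z): not NE [P1→A gives 5>2; P2→R gives 2>0]
(B,Q,X): not NE [P2→P gives 9>2; P3→Y gives 4>0]
(B,Q,Y): not NE [P1→A gives 5>0; P2→R gives 9>3]
(B,Q,Z): not NE [P3→Y gives 4>2]
(B,R,X): not NE [P2→P gives 9>7]
(B,R,Y): not NE [P3→X gives 8>1]
(B,R,Z): not NE [P3→X gives 8>5]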